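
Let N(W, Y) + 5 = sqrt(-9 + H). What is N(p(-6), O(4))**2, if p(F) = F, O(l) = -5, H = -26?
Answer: (5 - I*sqrt(35))**2 ≈ -10.0 - 59.161*I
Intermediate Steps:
N(W, Y) = -5 + I*sqrt(35) (N(W, Y) = -5 + sqrt(-9 - 26) = -5 + sqrt(-35) = -5 + I*sqrt(35))
N(p(-6), O(4))**2 = (-5 + I*sqrt(35))**2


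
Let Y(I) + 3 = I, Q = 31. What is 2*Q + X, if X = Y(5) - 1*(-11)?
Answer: 75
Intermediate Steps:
Y(I) = -3 + I
X = 13 (X = (-3 + 5) - 1*(-11) = 2 + 11 = 13)
2*Q + X = 2*31 + 13 = 62 + 13 = 75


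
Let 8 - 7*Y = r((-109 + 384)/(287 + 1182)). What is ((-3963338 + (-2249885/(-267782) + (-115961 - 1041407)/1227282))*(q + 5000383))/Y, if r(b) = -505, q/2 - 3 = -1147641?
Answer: -1761734633163108214740013/12042456188058 ≈ -1.4629e+11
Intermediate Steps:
q = -2295276 (q = 6 + 2*(-1147641) = 6 - 2295282 = -2295276)
Y = 513/7 (Y = 8/7 - 1/7*(-505) = 8/7 + 505/7 = 513/7 ≈ 73.286)
((-3963338 + (-2249885/(-267782) + (-115961 - 1041407)/1227282))*(q + 5000383))/Y = ((-3963338 + (-2249885/(-267782) + (-115961 - 1041407)/1227282))*(-2295276 + 5000383))/(513/7) = ((-3963338 + (-2249885*(-1/267782) - 1157368*1/1227282))*2705107)*(7/513) = ((-3963338 + (2249885/267782 - 578684/613641))*2705107)*(7/513) = ((-3963338 + 1225660522397/164322014262)*2705107)*(7/513) = -651262457700604159/164322014262*2705107*(7/513) = -1761734633163108214740013/164322014262*7/513 = -1761734633163108214740013/12042456188058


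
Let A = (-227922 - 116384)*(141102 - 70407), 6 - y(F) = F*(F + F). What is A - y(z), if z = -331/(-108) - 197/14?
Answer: -6955796710756127/285768 ≈ -2.4341e+10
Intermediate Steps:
z = -8321/756 (z = -331*(-1/108) - 197*1/14 = 331/108 - 197/14 = -8321/756 ≈ -11.007)
y(F) = 6 - 2*F² (y(F) = 6 - F*(F + F) = 6 - F*2*F = 6 - 2*F²)
A = -24340712670 (A = -344306*70695 = -24340712670)
A - y(z) = -24340712670 - (6 - 2*(-8321/756)²) = -24340712670 - (6 - 2*69239041/571536) = -24340712670 - (6 - 69239041/285768) = -24340712670 - 1*(-67524433/285768) = -24340712670 + 67524433/285768 = -6955796710756127/285768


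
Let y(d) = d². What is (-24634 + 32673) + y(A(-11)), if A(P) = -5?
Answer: 8064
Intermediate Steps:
(-24634 + 32673) + y(A(-11)) = (-24634 + 32673) + (-5)² = 8039 + 25 = 8064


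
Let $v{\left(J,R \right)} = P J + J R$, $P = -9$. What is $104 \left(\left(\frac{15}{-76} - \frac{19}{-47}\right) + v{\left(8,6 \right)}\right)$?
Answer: $- \frac{2209714}{893} \approx -2474.5$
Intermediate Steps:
$v{\left(J,R \right)} = - 9 J + J R$
$104 \left(\left(\frac{15}{-76} - \frac{19}{-47}\right) + v{\left(8,6 \right)}\right) = 104 \left(\left(\frac{15}{-76} - \frac{19}{-47}\right) + 8 \left(-9 + 6\right)\right) = 104 \left(\left(15 \left(- \frac{1}{76}\right) - - \frac{19}{47}\right) + 8 \left(-3\right)\right) = 104 \left(\left(- \frac{15}{76} + \frac{19}{47}\right) - 24\right) = 104 \left(\frac{739}{3572} - 24\right) = 104 \left(- \frac{84989}{3572}\right) = - \frac{2209714}{893}$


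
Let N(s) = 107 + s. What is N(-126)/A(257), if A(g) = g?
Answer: -19/257 ≈ -0.073930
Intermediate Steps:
N(-126)/A(257) = (107 - 126)/257 = -19*1/257 = -19/257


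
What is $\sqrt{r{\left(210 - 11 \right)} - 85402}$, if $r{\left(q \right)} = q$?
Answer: $3 i \sqrt{9467} \approx 291.9 i$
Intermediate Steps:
$\sqrt{r{\left(210 - 11 \right)} - 85402} = \sqrt{\left(210 - 11\right) - 85402} = \sqrt{199 - 85402} = \sqrt{-85203} = 3 i \sqrt{9467}$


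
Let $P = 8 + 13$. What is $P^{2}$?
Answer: $441$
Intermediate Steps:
$P = 21$
$P^{2} = 21^{2} = 441$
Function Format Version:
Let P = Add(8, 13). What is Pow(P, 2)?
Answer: 441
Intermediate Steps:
P = 21
Pow(P, 2) = Pow(21, 2) = 441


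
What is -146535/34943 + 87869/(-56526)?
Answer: -11353443877/1975188018 ≈ -5.7480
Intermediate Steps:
-146535/34943 + 87869/(-56526) = -146535*1/34943 + 87869*(-1/56526) = -146535/34943 - 87869/56526 = -11353443877/1975188018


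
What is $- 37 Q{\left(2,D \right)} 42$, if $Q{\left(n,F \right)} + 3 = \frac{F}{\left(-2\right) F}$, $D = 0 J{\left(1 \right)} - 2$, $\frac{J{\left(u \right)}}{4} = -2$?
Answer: $5439$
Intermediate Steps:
$J{\left(u \right)} = -8$ ($J{\left(u \right)} = 4 \left(-2\right) = -8$)
$D = -2$ ($D = 0 \left(-8\right) - 2 = 0 - 2 = -2$)
$Q{\left(n,F \right)} = - \frac{7}{2}$ ($Q{\left(n,F \right)} = -3 + \frac{F}{\left(-2\right) F} = -3 + F \left(- \frac{1}{2 F}\right) = -3 - \frac{1}{2} = - \frac{7}{2}$)
$- 37 Q{\left(2,D \right)} 42 = \left(-37\right) \left(- \frac{7}{2}\right) 42 = \frac{259}{2} \cdot 42 = 5439$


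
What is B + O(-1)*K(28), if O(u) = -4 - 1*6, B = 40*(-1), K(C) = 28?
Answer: -320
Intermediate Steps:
B = -40
O(u) = -10 (O(u) = -4 - 6 = -10)
B + O(-1)*K(28) = -40 - 10*28 = -40 - 280 = -320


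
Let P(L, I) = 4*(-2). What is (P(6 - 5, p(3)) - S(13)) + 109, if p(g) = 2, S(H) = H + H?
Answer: 75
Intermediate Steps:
S(H) = 2*H
P(L, I) = -8
(P(6 - 5, p(3)) - S(13)) + 109 = (-8 - 2*13) + 109 = (-8 - 1*26) + 109 = (-8 - 26) + 109 = -34 + 109 = 75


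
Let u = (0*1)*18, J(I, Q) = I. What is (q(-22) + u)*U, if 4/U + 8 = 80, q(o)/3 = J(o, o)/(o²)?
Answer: -1/132 ≈ -0.0075758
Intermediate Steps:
q(o) = 3/o (q(o) = 3*(o/(o²)) = 3*(o/o²) = 3/o)
U = 1/18 (U = 4/(-8 + 80) = 4/72 = 4*(1/72) = 1/18 ≈ 0.055556)
u = 0 (u = 0*18 = 0)
(q(-22) + u)*U = (3/(-22) + 0)*(1/18) = (3*(-1/22) + 0)*(1/18) = (-3/22 + 0)*(1/18) = -3/22*1/18 = -1/132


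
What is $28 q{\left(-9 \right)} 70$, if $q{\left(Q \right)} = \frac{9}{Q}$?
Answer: $-1960$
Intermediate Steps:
$28 q{\left(-9 \right)} 70 = 28 \frac{9}{-9} \cdot 70 = 28 \cdot 9 \left(- \frac{1}{9}\right) 70 = 28 \left(-1\right) 70 = \left(-28\right) 70 = -1960$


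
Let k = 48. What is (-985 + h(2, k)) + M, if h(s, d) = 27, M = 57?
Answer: -901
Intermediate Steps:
(-985 + h(2, k)) + M = (-985 + 27) + 57 = -958 + 57 = -901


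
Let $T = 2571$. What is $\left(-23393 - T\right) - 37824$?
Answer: $-63788$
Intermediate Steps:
$\left(-23393 - T\right) - 37824 = \left(-23393 - 2571\right) - 37824 = -25964 - 37824 = -63788$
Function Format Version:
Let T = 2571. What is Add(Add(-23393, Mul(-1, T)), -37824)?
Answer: -63788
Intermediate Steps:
Add(Add(-23393, Mul(-1, T)), -37824) = Add(Add(-23393, Mul(-1, 2571)), -37824) = Add(Add(-23393, -2571), -37824) = Add(-25964, -37824) = -63788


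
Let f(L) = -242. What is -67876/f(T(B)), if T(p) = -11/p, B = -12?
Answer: 33938/121 ≈ 280.48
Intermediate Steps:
-67876/f(T(B)) = -67876/(-242) = -67876*(-1/242) = 33938/121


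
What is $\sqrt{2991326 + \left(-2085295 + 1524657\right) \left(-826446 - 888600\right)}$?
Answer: $\sqrt{961522950674} \approx 9.8057 \cdot 10^{5}$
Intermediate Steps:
$\sqrt{2991326 + \left(-2085295 + 1524657\right) \left(-826446 - 888600\right)} = \sqrt{2991326 - -961519959348} = \sqrt{2991326 + 961519959348} = \sqrt{961522950674}$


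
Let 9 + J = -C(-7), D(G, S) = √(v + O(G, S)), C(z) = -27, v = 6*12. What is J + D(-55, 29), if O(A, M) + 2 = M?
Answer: 18 + 3*√11 ≈ 27.950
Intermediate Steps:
v = 72
O(A, M) = -2 + M
D(G, S) = √(70 + S) (D(G, S) = √(72 + (-2 + S)) = √(70 + S))
J = 18 (J = -9 - 1*(-27) = -9 + 27 = 18)
J + D(-55, 29) = 18 + √(70 + 29) = 18 + √99 = 18 + 3*√11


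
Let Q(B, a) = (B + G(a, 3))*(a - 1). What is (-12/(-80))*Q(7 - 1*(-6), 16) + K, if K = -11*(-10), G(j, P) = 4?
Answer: 593/4 ≈ 148.25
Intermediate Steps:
Q(B, a) = (-1 + a)*(4 + B) (Q(B, a) = (B + 4)*(a - 1) = (4 + B)*(-1 + a) = (-1 + a)*(4 + B))
K = 110
(-12/(-80))*Q(7 - 1*(-6), 16) + K = (-12/(-80))*(-4 - (7 - 1*(-6)) + 4*16 + (7 - 1*(-6))*16) + 110 = (-12*(-1/80))*(-4 - (7 + 6) + 64 + (7 + 6)*16) + 110 = 3*(-4 - 1*13 + 64 + 13*16)/20 + 110 = 3*(-4 - 13 + 64 + 208)/20 + 110 = (3/20)*255 + 110 = 153/4 + 110 = 593/4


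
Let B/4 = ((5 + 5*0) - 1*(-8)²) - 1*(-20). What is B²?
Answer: 24336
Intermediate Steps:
B = -156 (B = 4*(((5 + 5*0) - 1*(-8)²) - 1*(-20)) = 4*(((5 + 0) - 1*64) + 20) = 4*((5 - 64) + 20) = 4*(-59 + 20) = 4*(-39) = -156)
B² = (-156)² = 24336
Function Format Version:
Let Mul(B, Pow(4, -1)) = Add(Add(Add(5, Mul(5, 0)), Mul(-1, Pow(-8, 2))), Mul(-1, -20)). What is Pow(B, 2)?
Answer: 24336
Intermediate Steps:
B = -156 (B = Mul(4, Add(Add(Add(5, Mul(5, 0)), Mul(-1, Pow(-8, 2))), Mul(-1, -20))) = Mul(4, Add(Add(Add(5, 0), Mul(-1, 64)), 20)) = Mul(4, Add(Add(5, -64), 20)) = Mul(4, Add(-59, 20)) = Mul(4, -39) = -156)
Pow(B, 2) = Pow(-156, 2) = 24336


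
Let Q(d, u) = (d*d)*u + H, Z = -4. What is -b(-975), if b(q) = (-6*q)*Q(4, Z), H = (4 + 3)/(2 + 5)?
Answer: 368550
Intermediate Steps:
H = 1 (H = 7/7 = 7*(1/7) = 1)
Q(d, u) = 1 + u*d**2 (Q(d, u) = (d*d)*u + 1 = d**2*u + 1 = u*d**2 + 1 = 1 + u*d**2)
b(q) = 378*q (b(q) = (-6*q)*(1 - 4*4**2) = (-6*q)*(1 - 4*16) = (-6*q)*(1 - 64) = -6*q*(-63) = 378*q)
-b(-975) = -378*(-975) = -1*(-368550) = 368550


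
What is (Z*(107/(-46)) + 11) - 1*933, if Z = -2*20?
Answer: -19066/23 ≈ -828.96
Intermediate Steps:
Z = -40
(Z*(107/(-46)) + 11) - 1*933 = (-4280/(-46) + 11) - 1*933 = (-4280*(-1)/46 + 11) - 933 = (-40*(-107/46) + 11) - 933 = (2140/23 + 11) - 933 = 2393/23 - 933 = -19066/23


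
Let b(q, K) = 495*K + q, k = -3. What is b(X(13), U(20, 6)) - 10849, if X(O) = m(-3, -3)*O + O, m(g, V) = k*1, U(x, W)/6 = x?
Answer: 48525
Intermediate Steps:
U(x, W) = 6*x
m(g, V) = -3 (m(g, V) = -3*1 = -3)
X(O) = -2*O (X(O) = -3*O + O = -2*O)
b(q, K) = q + 495*K
b(X(13), U(20, 6)) - 10849 = (-2*13 + 495*(6*20)) - 10849 = (-26 + 495*120) - 10849 = (-26 + 59400) - 10849 = 59374 - 10849 = 48525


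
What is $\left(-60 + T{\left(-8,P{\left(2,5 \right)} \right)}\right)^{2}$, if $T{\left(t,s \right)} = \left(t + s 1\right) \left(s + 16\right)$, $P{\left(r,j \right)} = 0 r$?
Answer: $35344$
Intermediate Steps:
$P{\left(r,j \right)} = 0$
$T{\left(t,s \right)} = \left(16 + s\right) \left(s + t\right)$ ($T{\left(t,s \right)} = \left(t + s\right) \left(16 + s\right) = \left(s + t\right) \left(16 + s\right) = \left(16 + s\right) \left(s + t\right)$)
$\left(-60 + T{\left(-8,P{\left(2,5 \right)} \right)}\right)^{2} = \left(-60 + \left(0^{2} + 16 \cdot 0 + 16 \left(-8\right) + 0 \left(-8\right)\right)\right)^{2} = \left(-60 + \left(0 + 0 - 128 + 0\right)\right)^{2} = \left(-60 - 128\right)^{2} = \left(-188\right)^{2} = 35344$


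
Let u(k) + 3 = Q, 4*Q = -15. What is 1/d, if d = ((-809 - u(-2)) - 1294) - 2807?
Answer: -4/19613 ≈ -0.00020395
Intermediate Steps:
Q = -15/4 (Q = (¼)*(-15) = -15/4 ≈ -3.7500)
u(k) = -27/4 (u(k) = -3 - 15/4 = -27/4)
d = -19613/4 (d = ((-809 - 1*(-27/4)) - 1294) - 2807 = ((-809 + 27/4) - 1294) - 2807 = (-3209/4 - 1294) - 2807 = -8385/4 - 2807 = -19613/4 ≈ -4903.3)
1/d = 1/(-19613/4) = -4/19613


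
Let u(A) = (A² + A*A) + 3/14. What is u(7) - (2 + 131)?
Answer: -487/14 ≈ -34.786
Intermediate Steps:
u(A) = 3/14 + 2*A² (u(A) = (A² + A²) + 3*(1/14) = 2*A² + 3/14 = 3/14 + 2*A²)
u(7) - (2 + 131) = (3/14 + 2*7²) - (2 + 131) = (3/14 + 2*49) - 1*133 = (3/14 + 98) - 133 = 1375/14 - 133 = -487/14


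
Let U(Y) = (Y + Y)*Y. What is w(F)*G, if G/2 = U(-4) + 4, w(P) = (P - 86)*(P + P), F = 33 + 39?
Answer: -145152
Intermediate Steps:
U(Y) = 2*Y**2 (U(Y) = (2*Y)*Y = 2*Y**2)
F = 72
w(P) = 2*P*(-86 + P) (w(P) = (-86 + P)*(2*P) = 2*P*(-86 + P))
G = 72 (G = 2*(2*(-4)**2 + 4) = 2*(2*16 + 4) = 2*(32 + 4) = 2*36 = 72)
w(F)*G = (2*72*(-86 + 72))*72 = (2*72*(-14))*72 = -2016*72 = -145152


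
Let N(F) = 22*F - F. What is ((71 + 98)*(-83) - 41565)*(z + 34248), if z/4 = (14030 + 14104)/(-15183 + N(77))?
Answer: -4303708715424/2261 ≈ -1.9035e+9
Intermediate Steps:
N(F) = 21*F
z = -18756/2261 (z = 4*((14030 + 14104)/(-15183 + 21*77)) = 4*(28134/(-15183 + 1617)) = 4*(28134/(-13566)) = 4*(28134*(-1/13566)) = 4*(-4689/2261) = -18756/2261 ≈ -8.2954)
((71 + 98)*(-83) - 41565)*(z + 34248) = ((71 + 98)*(-83) - 41565)*(-18756/2261 + 34248) = (169*(-83) - 41565)*(77415972/2261) = (-14027 - 41565)*(77415972/2261) = -55592*77415972/2261 = -4303708715424/2261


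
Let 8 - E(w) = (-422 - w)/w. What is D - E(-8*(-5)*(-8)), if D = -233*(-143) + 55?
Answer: 5338611/160 ≈ 33366.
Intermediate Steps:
E(w) = 8 - (-422 - w)/w
D = 33374 (D = 33319 + 55 = 33374)
D - E(-8*(-5)*(-8)) = 33374 - (9 + 422/((-8*(-5)*(-8)))) = 33374 - (9 + 422/((40*(-8)))) = 33374 - (9 + 422/(-320)) = 33374 - (9 + 422*(-1/320)) = 33374 - (9 - 211/160) = 33374 - 1*1229/160 = 33374 - 1229/160 = 5338611/160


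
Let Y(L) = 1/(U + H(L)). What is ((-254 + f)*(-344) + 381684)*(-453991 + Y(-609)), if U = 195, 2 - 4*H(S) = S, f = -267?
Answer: -354214230461116/1391 ≈ -2.5465e+11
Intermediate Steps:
H(S) = 1/2 - S/4
Y(L) = 1/(391/2 - L/4) (Y(L) = 1/(195 + (1/2 - L/4)) = 1/(391/2 - L/4))
((-254 + f)*(-344) + 381684)*(-453991 + Y(-609)) = ((-254 - 267)*(-344) + 381684)*(-453991 - 4/(-782 - 609)) = (-521*(-344) + 381684)*(-453991 - 4/(-1391)) = (179224 + 381684)*(-453991 - 4*(-1/1391)) = 560908*(-453991 + 4/1391) = 560908*(-631501477/1391) = -354214230461116/1391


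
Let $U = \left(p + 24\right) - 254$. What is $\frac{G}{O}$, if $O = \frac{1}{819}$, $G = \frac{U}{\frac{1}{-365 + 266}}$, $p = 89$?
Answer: $11432421$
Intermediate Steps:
$U = -141$ ($U = \left(89 + 24\right) - 254 = 113 - 254 = -141$)
$G = 13959$ ($G = - \frac{141}{\frac{1}{-365 + 266}} = - \frac{141}{\frac{1}{-99}} = - \frac{141}{- \frac{1}{99}} = \left(-141\right) \left(-99\right) = 13959$)
$O = \frac{1}{819} \approx 0.001221$
$\frac{G}{O} = 13959 \frac{1}{\frac{1}{819}} = 13959 \cdot 819 = 11432421$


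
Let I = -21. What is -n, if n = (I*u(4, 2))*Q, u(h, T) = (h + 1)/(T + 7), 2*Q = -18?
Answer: -105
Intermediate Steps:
Q = -9 (Q = (1/2)*(-18) = -9)
u(h, T) = (1 + h)/(7 + T)
n = 105 (n = -21*(1 + 4)/(7 + 2)*(-9) = -21*5/9*(-9) = -35/3*(-9) = 105)
-n = -1*105 = -105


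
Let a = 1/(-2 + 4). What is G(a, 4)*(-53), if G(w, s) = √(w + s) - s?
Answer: 212 - 159*√2/2 ≈ 99.570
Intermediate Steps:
a = ½ (a = 1/2 = ½ ≈ 0.50000)
G(w, s) = √(s + w) - s
G(a, 4)*(-53) = (√(4 + ½) - 1*4)*(-53) = (√(9/2) - 4)*(-53) = (3*√2/2 - 4)*(-53) = (-4 + 3*√2/2)*(-53) = 212 - 159*√2/2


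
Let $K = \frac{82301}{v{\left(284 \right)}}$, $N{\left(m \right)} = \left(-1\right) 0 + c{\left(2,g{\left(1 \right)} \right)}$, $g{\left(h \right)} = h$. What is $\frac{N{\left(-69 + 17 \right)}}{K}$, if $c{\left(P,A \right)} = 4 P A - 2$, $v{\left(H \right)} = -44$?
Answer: $- \frac{264}{82301} \approx -0.0032077$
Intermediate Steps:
$c{\left(P,A \right)} = -2 + 4 A P$ ($c{\left(P,A \right)} = 4 A P - 2 = -2 + 4 A P$)
$N{\left(m \right)} = 6$ ($N{\left(m \right)} = \left(-1\right) 0 - \left(2 - 8\right) = 0 + \left(-2 + 8\right) = 0 + 6 = 6$)
$K = - \frac{82301}{44}$ ($K = \frac{82301}{-44} = 82301 \left(- \frac{1}{44}\right) = - \frac{82301}{44} \approx -1870.5$)
$\frac{N{\left(-69 + 17 \right)}}{K} = \frac{6}{- \frac{82301}{44}} = 6 \left(- \frac{44}{82301}\right) = - \frac{264}{82301}$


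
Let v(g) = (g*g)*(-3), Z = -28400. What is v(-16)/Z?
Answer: 48/1775 ≈ 0.027042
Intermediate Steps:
v(g) = -3*g**2 (v(g) = g**2*(-3) = -3*g**2)
v(-16)/Z = -3*(-16)**2/(-28400) = -3*256*(-1/28400) = -768*(-1/28400) = 48/1775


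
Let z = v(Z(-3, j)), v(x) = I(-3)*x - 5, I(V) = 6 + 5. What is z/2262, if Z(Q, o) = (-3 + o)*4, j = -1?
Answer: -181/2262 ≈ -0.080018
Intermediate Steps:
I(V) = 11
Z(Q, o) = -12 + 4*o
v(x) = -5 + 11*x (v(x) = 11*x - 5 = -5 + 11*x)
z = -181 (z = -5 + 11*(-12 + 4*(-1)) = -5 + 11*(-12 - 4) = -5 + 11*(-16) = -5 - 176 = -181)
z/2262 = -181/2262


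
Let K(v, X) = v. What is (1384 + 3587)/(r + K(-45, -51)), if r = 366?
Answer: 1657/107 ≈ 15.486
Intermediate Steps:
(1384 + 3587)/(r + K(-45, -51)) = (1384 + 3587)/(366 - 45) = 4971/321 = 4971*(1/321) = 1657/107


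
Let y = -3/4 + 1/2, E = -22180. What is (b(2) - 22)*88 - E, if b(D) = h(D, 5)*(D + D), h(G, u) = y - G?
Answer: 19452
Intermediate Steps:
y = -¼ (y = -3*¼ + 1*(½) = -¾ + ½ = -¼ ≈ -0.25000)
h(G, u) = -¼ - G
b(D) = 2*D*(-¼ - D) (b(D) = (-¼ - D)*(D + D) = (-¼ - D)*(2*D) = 2*D*(-¼ - D))
(b(2) - 22)*88 - E = (-½*2*(1 + 4*2) - 22)*88 - 1*(-22180) = (-½*2*(1 + 8) - 22)*88 + 22180 = (-½*2*9 - 22)*88 + 22180 = (-9 - 22)*88 + 22180 = -31*88 + 22180 = -2728 + 22180 = 19452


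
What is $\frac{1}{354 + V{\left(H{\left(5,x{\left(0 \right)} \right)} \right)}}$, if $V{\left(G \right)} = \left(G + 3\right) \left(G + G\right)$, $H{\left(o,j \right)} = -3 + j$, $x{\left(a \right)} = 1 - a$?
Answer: $\frac{1}{350} \approx 0.0028571$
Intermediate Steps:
$V{\left(G \right)} = 2 G \left(3 + G\right)$ ($V{\left(G \right)} = \left(3 + G\right) 2 G = 2 G \left(3 + G\right)$)
$\frac{1}{354 + V{\left(H{\left(5,x{\left(0 \right)} \right)} \right)}} = \frac{1}{354 + 2 \left(-3 + \left(1 - 0\right)\right) \left(3 + \left(-3 + \left(1 - 0\right)\right)\right)} = \frac{1}{354 + 2 \left(-3 + \left(1 + 0\right)\right) \left(3 + \left(-3 + \left(1 + 0\right)\right)\right)} = \frac{1}{354 + 2 \left(-3 + 1\right) \left(3 + \left(-3 + 1\right)\right)} = \frac{1}{354 + 2 \left(-2\right) \left(3 - 2\right)} = \frac{1}{354 + 2 \left(-2\right) 1} = \frac{1}{354 - 4} = \frac{1}{350}$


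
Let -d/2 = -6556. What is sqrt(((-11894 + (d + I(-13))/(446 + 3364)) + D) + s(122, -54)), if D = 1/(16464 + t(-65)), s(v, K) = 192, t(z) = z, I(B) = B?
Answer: 47*I*sqrt(39081009357510)/2716530 ≈ 108.16*I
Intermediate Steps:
d = 13112 (d = -2*(-6556) = 13112)
D = 1/16399 (D = 1/(16464 - 65) = 1/16399 ≈ 6.0979e-5)
sqrt(((-11894 + (d + I(-13))/(446 + 3364)) + D) + s(122, -54)) = sqrt(((-11894 + (13112 - 13)/(446 + 3364)) + 1/16399) + 192) = sqrt(((-11894 + 13099/3810) + 1/16399) + 192) = sqrt((-45303041/3810 + 1/16399) + 192) = sqrt(-742924565549/62480190 + 192) = sqrt(-730928369069/62480190) = 47*I*sqrt(39081009357510)/2716530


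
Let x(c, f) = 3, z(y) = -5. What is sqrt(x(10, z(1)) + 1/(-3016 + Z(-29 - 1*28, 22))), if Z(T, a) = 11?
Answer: sqrt(27087070)/3005 ≈ 1.7320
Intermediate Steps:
sqrt(x(10, z(1)) + 1/(-3016 + Z(-29 - 1*28, 22))) = sqrt(3 + 1/(-3016 + 11)) = sqrt(3 + 1/(-3005)) = sqrt(3 - 1/3005) = sqrt(9014/3005) = sqrt(27087070)/3005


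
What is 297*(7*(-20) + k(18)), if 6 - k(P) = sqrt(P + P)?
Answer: -41580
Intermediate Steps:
k(P) = 6 - sqrt(2)*sqrt(P) (k(P) = 6 - sqrt(P + P) = 6 - sqrt(2*P) = 6 - sqrt(2)*sqrt(P))
297*(7*(-20) + k(18)) = 297*(7*(-20) + (6 - sqrt(2)*sqrt(18))) = 297*(-140 + (6 - sqrt(2)*3*sqrt(2))) = 297*(-140 + (6 - 6)) = 297*(-140 + 0) = 297*(-140) = -41580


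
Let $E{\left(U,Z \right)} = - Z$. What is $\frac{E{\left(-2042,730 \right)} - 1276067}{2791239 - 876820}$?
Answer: $- \frac{1276797}{1914419} \approx -0.66694$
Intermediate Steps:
$\frac{E{\left(-2042,730 \right)} - 1276067}{2791239 - 876820} = \frac{\left(-1\right) 730 - 1276067}{2791239 - 876820} = \frac{-730 - 1276067}{1914419} = \left(-1276797\right) \frac{1}{1914419} = - \frac{1276797}{1914419}$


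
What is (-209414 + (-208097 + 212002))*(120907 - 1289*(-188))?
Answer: -74648883651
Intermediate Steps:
(-209414 + (-208097 + 212002))*(120907 - 1289*(-188)) = (-209414 + 3905)*(120907 + 242332) = -205509*363239 = -74648883651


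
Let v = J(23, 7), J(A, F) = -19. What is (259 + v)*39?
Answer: 9360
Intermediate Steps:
v = -19
(259 + v)*39 = (259 - 19)*39 = 240*39 = 9360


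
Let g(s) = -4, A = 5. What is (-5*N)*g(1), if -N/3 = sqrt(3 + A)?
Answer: -120*sqrt(2) ≈ -169.71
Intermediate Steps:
N = -6*sqrt(2) (N = -3*sqrt(3 + 5) = -6*sqrt(2) ≈ -8.4853)
(-5*N)*g(1) = -(-30)*sqrt(2)*(-4) = (30*sqrt(2))*(-4) = -120*sqrt(2)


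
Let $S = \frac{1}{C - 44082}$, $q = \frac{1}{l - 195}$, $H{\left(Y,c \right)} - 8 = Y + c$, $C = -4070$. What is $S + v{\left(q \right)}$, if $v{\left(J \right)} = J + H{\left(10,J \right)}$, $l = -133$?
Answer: $\frac{35524097}{1974232} \approx 17.994$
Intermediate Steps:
$H{\left(Y,c \right)} = 8 + Y + c$ ($H{\left(Y,c \right)} = 8 + \left(Y + c\right) = 8 + Y + c$)
$q = - \frac{1}{328}$ ($q = \frac{1}{-133 - 195} = \frac{1}{-328} = - \frac{1}{328} \approx -0.0030488$)
$v{\left(J \right)} = 18 + 2 J$ ($v{\left(J \right)} = J + \left(8 + 10 + J\right) = J + \left(18 + J\right) = 18 + 2 J$)
$S = - \frac{1}{48152}$ ($S = \frac{1}{-4070 - 44082} = \frac{1}{-48152} = - \frac{1}{48152} \approx -2.0768 \cdot 10^{-5}$)
$S + v{\left(q \right)} = - \frac{1}{48152} + \left(18 + 2 \left(- \frac{1}{328}\right)\right) = - \frac{1}{48152} + \left(18 - \frac{1}{164}\right) = - \frac{1}{48152} + \frac{2951}{164} = \frac{35524097}{1974232}$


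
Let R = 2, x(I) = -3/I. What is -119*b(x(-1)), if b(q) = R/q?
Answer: -238/3 ≈ -79.333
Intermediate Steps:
b(q) = 2/q
-119*b(x(-1)) = -238/((-3/(-1))) = -238/((-3*(-1))) = -238/3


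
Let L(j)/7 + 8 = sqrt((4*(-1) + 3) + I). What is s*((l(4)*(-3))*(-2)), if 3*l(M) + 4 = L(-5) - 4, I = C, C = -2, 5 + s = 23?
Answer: -2304 + 252*I*sqrt(3) ≈ -2304.0 + 436.48*I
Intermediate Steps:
s = 18 (s = -5 + 23 = 18)
I = -2
L(j) = -56 + 7*I*sqrt(3) (L(j) = -56 + 7*sqrt((4*(-1) + 3) - 2) = -56 + 7*sqrt((-4 + 3) - 2) = -56 + 7*sqrt(-1 - 2) = -56 + 7*sqrt(-3) = -56 + 7*(I*sqrt(3)) = -56 + 7*I*sqrt(3))
l(M) = -64/3 + 7*I*sqrt(3)/3 (l(M) = -4/3 + ((-56 + 7*I*sqrt(3)) - 4)/3 = -4/3 + (-60 + 7*I*sqrt(3))/3 = -4/3 + (-20 + 7*I*sqrt(3)/3) = -64/3 + 7*I*sqrt(3)/3)
s*((l(4)*(-3))*(-2)) = 18*(((-64/3 + 7*I*sqrt(3)/3)*(-3))*(-2)) = 18*((64 - 7*I*sqrt(3))*(-2)) = 18*(-128 + 14*I*sqrt(3)) = -2304 + 252*I*sqrt(3)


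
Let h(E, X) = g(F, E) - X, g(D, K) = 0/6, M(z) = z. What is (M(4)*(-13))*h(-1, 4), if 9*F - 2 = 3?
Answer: 208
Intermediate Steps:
F = 5/9 (F = 2/9 + (⅑)*3 = 2/9 + ⅓ = 5/9 ≈ 0.55556)
g(D, K) = 0 (g(D, K) = 0*(⅙) = 0)
h(E, X) = -X (h(E, X) = 0 - X = -X)
(M(4)*(-13))*h(-1, 4) = (4*(-13))*(-1*4) = -52*(-4) = 208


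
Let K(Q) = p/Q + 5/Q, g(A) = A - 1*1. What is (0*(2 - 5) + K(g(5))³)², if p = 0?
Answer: 15625/4096 ≈ 3.8147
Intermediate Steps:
g(A) = -1 + A (g(A) = A - 1 = -1 + A)
K(Q) = 5/Q (K(Q) = 0/Q + 5/Q = 0 + 5/Q = 5/Q)
(0*(2 - 5) + K(g(5))³)² = (0*(2 - 5) + (5/(-1 + 5))³)² = (0*(-3) + (5/4)³)² = (0 + (5*(¼))³)² = (0 + (5/4)³)² = (0 + 125/64)² = (125/64)² = 15625/4096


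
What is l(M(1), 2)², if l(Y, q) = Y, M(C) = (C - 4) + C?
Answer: 4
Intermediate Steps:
M(C) = -4 + 2*C (M(C) = (-4 + C) + C = -4 + 2*C)
l(M(1), 2)² = (-4 + 2*1)² = (-4 + 2)² = (-2)² = 4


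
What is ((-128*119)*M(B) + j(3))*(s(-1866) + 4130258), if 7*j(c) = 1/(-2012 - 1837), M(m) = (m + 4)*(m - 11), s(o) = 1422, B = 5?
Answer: 13080528152026720/3849 ≈ 3.3984e+12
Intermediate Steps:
M(m) = (-11 + m)*(4 + m) (M(m) = (4 + m)*(-11 + m) = (-11 + m)*(4 + m))
j(c) = -1/26943 (j(c) = 1/(7*(-2012 - 1837)) = (⅐)/(-3849) = (⅐)*(-1/3849) = -1/26943)
((-128*119)*M(B) + j(3))*(s(-1866) + 4130258) = ((-128*119)*(-44 + 5² - 7*5) - 1/26943)*(1422 + 4130258) = (-15232*(-44 + 25 - 35) - 1/26943)*4131680 = (-15232*(-54) - 1/26943)*4131680 = (822528 - 1/26943)*4131680 = (22161371903/26943)*4131680 = 13080528152026720/3849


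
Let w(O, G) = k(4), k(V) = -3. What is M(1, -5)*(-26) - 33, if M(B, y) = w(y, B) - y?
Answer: -85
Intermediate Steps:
w(O, G) = -3
M(B, y) = -3 - y
M(1, -5)*(-26) - 33 = (-3 - 1*(-5))*(-26) - 33 = (-3 + 5)*(-26) - 33 = 2*(-26) - 33 = -52 - 33 = -85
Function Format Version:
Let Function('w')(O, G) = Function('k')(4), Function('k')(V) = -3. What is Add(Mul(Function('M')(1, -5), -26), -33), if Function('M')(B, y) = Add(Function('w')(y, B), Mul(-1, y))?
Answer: -85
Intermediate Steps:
Function('w')(O, G) = -3
Function('M')(B, y) = Add(-3, Mul(-1, y))
Add(Mul(Function('M')(1, -5), -26), -33) = Add(Mul(Add(-3, Mul(-1, -5)), -26), -33) = Add(Mul(Add(-3, 5), -26), -33) = Add(Mul(2, -26), -33) = Add(-52, -33) = -85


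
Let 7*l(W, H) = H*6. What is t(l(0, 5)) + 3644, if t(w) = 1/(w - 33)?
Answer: 732437/201 ≈ 3644.0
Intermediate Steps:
l(W, H) = 6*H/7 (l(W, H) = (H*6)/7 = (6*H)/7 = 6*H/7)
t(w) = 1/(-33 + w)
t(l(0, 5)) + 3644 = 1/(-33 + (6/7)*5) + 3644 = 1/(-33 + 30/7) + 3644 = 1/(-201/7) + 3644 = -7/201 + 3644 = 732437/201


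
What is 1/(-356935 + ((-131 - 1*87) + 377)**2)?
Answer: -1/331654 ≈ -3.0152e-6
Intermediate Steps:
1/(-356935 + ((-131 - 1*87) + 377)**2) = 1/(-356935 + ((-131 - 87) + 377)**2) = 1/(-356935 + (-218 + 377)**2) = 1/(-356935 + 159**2) = 1/(-356935 + 25281) = 1/(-331654) = -1/331654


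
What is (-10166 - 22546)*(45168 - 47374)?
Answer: 72162672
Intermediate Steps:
(-10166 - 22546)*(45168 - 47374) = -32712*(-2206) = 72162672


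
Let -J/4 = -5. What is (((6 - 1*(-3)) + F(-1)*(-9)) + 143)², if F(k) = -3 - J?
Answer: 128881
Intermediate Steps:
J = 20 (J = -4*(-5) = 20)
F(k) = -23 (F(k) = -3 - 1*20 = -3 - 20 = -23)
(((6 - 1*(-3)) + F(-1)*(-9)) + 143)² = (((6 - 1*(-3)) - 23*(-9)) + 143)² = (((6 + 3) + 207) + 143)² = ((9 + 207) + 143)² = (216 + 143)² = 359² = 128881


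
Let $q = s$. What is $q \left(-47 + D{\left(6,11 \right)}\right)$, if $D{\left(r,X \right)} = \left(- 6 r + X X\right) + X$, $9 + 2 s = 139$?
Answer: $3185$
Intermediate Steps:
$s = 65$ ($s = - \frac{9}{2} + \frac{1}{2} \cdot 139 = - \frac{9}{2} + \frac{139}{2} = 65$)
$q = 65$
$D{\left(r,X \right)} = X + X^{2} - 6 r$ ($D{\left(r,X \right)} = \left(- 6 r + X^{2}\right) + X = \left(X^{2} - 6 r\right) + X = X + X^{2} - 6 r$)
$q \left(-47 + D{\left(6,11 \right)}\right) = 65 \left(-47 + \left(11 + 11^{2} - 36\right)\right) = 65 \left(-47 + \left(11 + 121 - 36\right)\right) = 65 \left(-47 + 96\right) = 65 \cdot 49 = 3185$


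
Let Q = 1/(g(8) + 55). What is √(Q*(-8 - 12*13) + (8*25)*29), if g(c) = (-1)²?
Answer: √1136226/14 ≈ 76.139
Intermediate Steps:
g(c) = 1
Q = 1/56 (Q = 1/(1 + 55) = 1/56 ≈ 0.017857)
√(Q*(-8 - 12*13) + (8*25)*29) = √((-8 - 12*13)/56 + (8*25)*29) = √((-8 - 156)/56 + 200*29) = √((1/56)*(-164) + 5800) = √(-41/14 + 5800) = √(81159/14) = √1136226/14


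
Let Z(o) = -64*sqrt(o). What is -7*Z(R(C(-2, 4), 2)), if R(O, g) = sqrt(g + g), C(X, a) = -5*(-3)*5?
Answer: 448*sqrt(2) ≈ 633.57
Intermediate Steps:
C(X, a) = 75 (C(X, a) = 15*5 = 75)
R(O, g) = sqrt(2)*sqrt(g) (R(O, g) = sqrt(2*g) = sqrt(2)*sqrt(g))
-7*Z(R(C(-2, 4), 2)) = -(-448)*sqrt(sqrt(2)*sqrt(2)) = -(-448)*sqrt(2) = 448*sqrt(2)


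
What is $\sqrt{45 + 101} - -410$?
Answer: $410 + \sqrt{146} \approx 422.08$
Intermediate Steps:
$\sqrt{45 + 101} - -410 = \sqrt{146} + 410 = 410 + \sqrt{146}$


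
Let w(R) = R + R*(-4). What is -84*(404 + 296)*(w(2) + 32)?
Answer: -1528800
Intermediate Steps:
w(R) = -3*R (w(R) = R - 4*R = -3*R)
-84*(404 + 296)*(w(2) + 32) = -84*(404 + 296)*(-3*2 + 32) = -58800*(-6 + 32) = -58800*26 = -84*18200 = -1528800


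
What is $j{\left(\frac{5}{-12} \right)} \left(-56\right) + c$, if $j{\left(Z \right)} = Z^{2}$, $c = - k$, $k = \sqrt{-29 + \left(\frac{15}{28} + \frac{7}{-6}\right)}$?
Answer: $- \frac{175}{18} - \frac{i \sqrt{52269}}{42} \approx -9.7222 - 5.4434 i$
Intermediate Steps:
$k = \frac{i \sqrt{52269}}{42}$ ($k = \sqrt{-29 + \left(15 \cdot \frac{1}{28} + 7 \left(- \frac{1}{6}\right)\right)} = \sqrt{-29 + \left(\frac{15}{28} - \frac{7}{6}\right)} = \sqrt{-29 - \frac{53}{84}} = \sqrt{- \frac{2489}{84}} = \frac{i \sqrt{52269}}{42} \approx 5.4434 i$)
$c = - \frac{i \sqrt{52269}}{42} \approx - 5.4434 i$
$j{\left(\frac{5}{-12} \right)} \left(-56\right) + c = \left(\frac{5}{-12}\right)^{2} \left(-56\right) - \frac{i \sqrt{52269}}{42} = \left(5 \left(- \frac{1}{12}\right)\right)^{2} \left(-56\right) - \frac{i \sqrt{52269}}{42} = \left(- \frac{5}{12}\right)^{2} \left(-56\right) - \frac{i \sqrt{52269}}{42} = \frac{25}{144} \left(-56\right) - \frac{i \sqrt{52269}}{42} = - \frac{175}{18} - \frac{i \sqrt{52269}}{42}$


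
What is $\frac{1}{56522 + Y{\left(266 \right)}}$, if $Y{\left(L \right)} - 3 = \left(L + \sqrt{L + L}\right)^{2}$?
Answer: $\frac{961}{121696197} - \frac{8 \sqrt{133}}{121696197} \approx 7.1386 \cdot 10^{-6}$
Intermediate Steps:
$Y{\left(L \right)} = 3 + \left(L + \sqrt{2} \sqrt{L}\right)^{2}$ ($Y{\left(L \right)} = 3 + \left(L + \sqrt{L + L}\right)^{2} = 3 + \left(L + \sqrt{2 L}\right)^{2} = 3 + \left(L + \sqrt{2} \sqrt{L}\right)^{2}$)
$\frac{1}{56522 + Y{\left(266 \right)}} = \frac{1}{56522 + \left(3 + \left(266 + \sqrt{2} \sqrt{266}\right)^{2}\right)} = \frac{1}{56522 + \left(3 + \left(266 + 2 \sqrt{133}\right)^{2}\right)} = \frac{1}{56525 + \left(266 + 2 \sqrt{133}\right)^{2}}$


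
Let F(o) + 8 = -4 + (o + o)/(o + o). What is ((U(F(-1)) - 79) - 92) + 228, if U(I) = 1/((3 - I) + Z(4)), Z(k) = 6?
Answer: 1141/20 ≈ 57.050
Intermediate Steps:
F(o) = -11 (F(o) = -8 + (-4 + (o + o)/(o + o)) = -8 + (-4 + (2*o)/((2*o))) = -8 + (-4 + (2*o)*(1/(2*o))) = -8 + (-4 + 1) = -8 - 3 = -11)
U(I) = 1/(9 - I) (U(I) = 1/((3 - I) + 6) = 1/(9 - I))
((U(F(-1)) - 79) - 92) + 228 = ((1/(9 - 1*(-11)) - 79) - 92) + 228 = ((1/(9 + 11) - 79) - 92) + 228 = ((1/20 - 79) - 92) + 228 = (-1579/20 - 92) + 228 = -3419/20 + 228 = 1141/20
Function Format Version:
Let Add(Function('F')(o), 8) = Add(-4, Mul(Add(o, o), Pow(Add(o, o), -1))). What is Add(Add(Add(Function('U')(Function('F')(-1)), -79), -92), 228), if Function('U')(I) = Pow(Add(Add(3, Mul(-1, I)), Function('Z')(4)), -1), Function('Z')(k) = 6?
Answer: Rational(1141, 20) ≈ 57.050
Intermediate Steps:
Function('F')(o) = -11 (Function('F')(o) = Add(-8, Add(-4, Mul(Add(o, o), Pow(Add(o, o), -1)))) = Add(-8, Add(-4, Mul(Mul(2, o), Pow(Mul(2, o), -1)))) = Add(-8, Add(-4, Mul(Mul(2, o), Mul(Rational(1, 2), Pow(o, -1))))) = Add(-8, Add(-4, 1)) = Add(-8, -3) = -11)
Function('U')(I) = Pow(Add(9, Mul(-1, I)), -1) (Function('U')(I) = Pow(Add(Add(3, Mul(-1, I)), 6), -1) = Pow(Add(9, Mul(-1, I)), -1))
Add(Add(Add(Function('U')(Function('F')(-1)), -79), -92), 228) = Add(Add(Add(Pow(Add(9, Mul(-1, -11)), -1), -79), -92), 228) = Add(Add(Add(Pow(Add(9, 11), -1), -79), -92), 228) = Add(Add(Add(Pow(20, -1), -79), -92), 228) = Add(Add(Add(Rational(1, 20), -79), -92), 228) = Add(Add(Rational(-1579, 20), -92), 228) = Add(Rational(-3419, 20), 228) = Rational(1141, 20)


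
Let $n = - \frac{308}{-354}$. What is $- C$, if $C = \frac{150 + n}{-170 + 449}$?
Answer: $- \frac{26704}{49383} \approx -0.54075$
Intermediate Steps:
$n = \frac{154}{177}$ ($n = \left(-308\right) \left(- \frac{1}{354}\right) = \frac{154}{177} \approx 0.87006$)
$C = \frac{26704}{49383}$ ($C = \frac{150 + \frac{154}{177}}{-170 + 449} = \frac{26704}{177 \cdot 279} = \frac{26704}{177} \cdot \frac{1}{279} = \frac{26704}{49383} \approx 0.54075$)
$- C = \left(-1\right) \frac{26704}{49383} = - \frac{26704}{49383}$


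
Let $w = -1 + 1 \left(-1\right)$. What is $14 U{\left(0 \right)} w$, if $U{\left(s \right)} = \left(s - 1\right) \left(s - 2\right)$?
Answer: $-56$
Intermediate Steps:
$U{\left(s \right)} = \left(-1 + s\right) \left(-2 + s\right)$
$w = -2$ ($w = -1 - 1 = -2$)
$14 U{\left(0 \right)} w = 14 \left(2 + 0^{2} - 0\right) \left(-2\right) = 14 \left(2 + 0 + 0\right) \left(-2\right) = 14 \cdot 2 \left(-2\right) = 28 \left(-2\right) = -56$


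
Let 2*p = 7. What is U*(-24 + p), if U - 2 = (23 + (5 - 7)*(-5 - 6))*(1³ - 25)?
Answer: 22099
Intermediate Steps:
p = 7/2 (p = (½)*7 = 7/2 ≈ 3.5000)
U = -1078 (U = 2 + (23 + (5 - 7)*(-5 - 6))*(1³ - 25) = 2 + (23 - 2*(-11))*(1 - 25) = 2 + (23 + 22)*(-24) = 2 + 45*(-24) = 2 - 1080 = -1078)
U*(-24 + p) = -1078*(-24 + 7/2) = -1078*(-41/2) = 22099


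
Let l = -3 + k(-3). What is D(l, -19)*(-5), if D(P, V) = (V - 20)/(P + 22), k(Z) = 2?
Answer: 65/7 ≈ 9.2857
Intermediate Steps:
l = -1 (l = -3 + 2 = -1)
D(P, V) = (-20 + V)/(22 + P)
D(l, -19)*(-5) = ((-20 - 19)/(22 - 1))*(-5) = (-39/21)*(-5) = ((1/21)*(-39))*(-5) = -13/7*(-5) = 65/7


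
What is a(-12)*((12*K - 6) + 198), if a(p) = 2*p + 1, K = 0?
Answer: -4416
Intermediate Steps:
a(p) = 1 + 2*p
a(-12)*((12*K - 6) + 198) = (1 + 2*(-12))*((12*0 - 6) + 198) = (1 - 24)*((0 - 6) + 198) = -23*(-6 + 198) = -23*192 = -4416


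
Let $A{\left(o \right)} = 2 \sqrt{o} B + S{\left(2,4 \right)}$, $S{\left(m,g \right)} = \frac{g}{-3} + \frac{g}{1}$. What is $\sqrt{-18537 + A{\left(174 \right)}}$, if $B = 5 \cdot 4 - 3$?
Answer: $\frac{\sqrt{-166809 + 306 \sqrt{174}}}{3} \approx 134.48 i$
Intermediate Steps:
$S{\left(m,g \right)} = \frac{2 g}{3}$ ($S{\left(m,g \right)} = g \left(- \frac{1}{3}\right) + g 1 = - \frac{g}{3} + g = \frac{2 g}{3}$)
$B = 17$ ($B = 20 - 3 = 17$)
$A{\left(o \right)} = \frac{8}{3} + 34 \sqrt{o}$ ($A{\left(o \right)} = 2 \sqrt{o} 17 + \frac{2}{3} \cdot 4 = 34 \sqrt{o} + \frac{8}{3} = \frac{8}{3} + 34 \sqrt{o}$)
$\sqrt{-18537 + A{\left(174 \right)}} = \sqrt{-18537 + \left(\frac{8}{3} + 34 \sqrt{174}\right)} = \sqrt{- \frac{55603}{3} + 34 \sqrt{174}}$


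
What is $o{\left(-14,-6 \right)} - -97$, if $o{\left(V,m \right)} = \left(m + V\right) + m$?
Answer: $71$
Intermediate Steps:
$o{\left(V,m \right)} = V + 2 m$ ($o{\left(V,m \right)} = \left(V + m\right) + m = V + 2 m$)
$o{\left(-14,-6 \right)} - -97 = \left(-14 + 2 \left(-6\right)\right) - -97 = \left(-14 - 12\right) + \left(-55 + 152\right) = -26 + 97 = 71$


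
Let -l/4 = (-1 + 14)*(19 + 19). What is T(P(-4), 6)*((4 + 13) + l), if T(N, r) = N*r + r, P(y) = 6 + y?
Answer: -35262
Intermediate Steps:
l = -1976 (l = -4*(-1 + 14)*(19 + 19) = -52*38 = -4*494 = -1976)
T(N, r) = r + N*r
T(P(-4), 6)*((4 + 13) + l) = (6*(1 + (6 - 4)))*((4 + 13) - 1976) = (6*(1 + 2))*(17 - 1976) = (6*3)*(-1959) = 18*(-1959) = -35262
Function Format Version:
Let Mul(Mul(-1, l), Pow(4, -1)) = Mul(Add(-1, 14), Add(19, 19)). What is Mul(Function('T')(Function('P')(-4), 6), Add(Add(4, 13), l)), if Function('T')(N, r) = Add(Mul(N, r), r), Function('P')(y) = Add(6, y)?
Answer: -35262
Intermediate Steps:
l = -1976 (l = Mul(-4, Mul(Add(-1, 14), Add(19, 19))) = Mul(-4, Mul(13, 38)) = Mul(-4, 494) = -1976)
Function('T')(N, r) = Add(r, Mul(N, r))
Mul(Function('T')(Function('P')(-4), 6), Add(Add(4, 13), l)) = Mul(Mul(6, Add(1, Add(6, -4))), Add(Add(4, 13), -1976)) = Mul(Mul(6, Add(1, 2)), Add(17, -1976)) = Mul(Mul(6, 3), -1959) = Mul(18, -1959) = -35262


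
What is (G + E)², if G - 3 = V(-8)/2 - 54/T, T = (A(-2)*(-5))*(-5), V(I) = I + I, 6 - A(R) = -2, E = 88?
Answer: 68442529/10000 ≈ 6844.3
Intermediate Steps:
A(R) = 8 (A(R) = 6 - 1*(-2) = 6 + 2 = 8)
V(I) = 2*I
T = 200 (T = (8*(-5))*(-5) = -40*(-5) = 200)
G = -527/100 (G = 3 + ((2*(-8))/2 - 54/200) = 3 + (-16*½ - 54*1/200) = 3 + (-8 - 27/100) = 3 - 827/100 = -527/100 ≈ -5.2700)
(G + E)² = (-527/100 + 88)² = (8273/100)² = 68442529/10000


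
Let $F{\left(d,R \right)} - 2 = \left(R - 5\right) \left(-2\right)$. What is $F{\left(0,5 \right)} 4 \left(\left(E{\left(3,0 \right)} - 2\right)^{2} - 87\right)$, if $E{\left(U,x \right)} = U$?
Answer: $-688$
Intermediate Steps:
$F{\left(d,R \right)} = 12 - 2 R$ ($F{\left(d,R \right)} = 2 + \left(R - 5\right) \left(-2\right) = 2 + \left(-5 + R\right) \left(-2\right) = 2 - \left(-10 + 2 R\right) = 12 - 2 R$)
$F{\left(0,5 \right)} 4 \left(\left(E{\left(3,0 \right)} - 2\right)^{2} - 87\right) = \left(12 - 10\right) 4 \left(\left(3 - 2\right)^{2} - 87\right) = \left(12 - 10\right) 4 \left(1^{2} - 87\right) = 2 \cdot 4 \left(1 - 87\right) = 8 \left(-86\right) = -688$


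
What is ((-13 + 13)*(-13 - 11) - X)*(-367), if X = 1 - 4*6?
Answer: -8441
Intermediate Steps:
X = -23 (X = 1 - 24 = -23)
((-13 + 13)*(-13 - 11) - X)*(-367) = ((-13 + 13)*(-13 - 11) - 1*(-23))*(-367) = (0*(-24) + 23)*(-367) = (0 + 23)*(-367) = 23*(-367) = -8441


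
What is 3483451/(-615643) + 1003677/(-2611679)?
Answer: -1387937506220/229694556371 ≈ -6.0425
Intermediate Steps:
3483451/(-615643) + 1003677/(-2611679) = 3483451*(-1/615643) + 1003677*(-1/2611679) = -3483451/615643 - 1003677/2611679 = -1387937506220/229694556371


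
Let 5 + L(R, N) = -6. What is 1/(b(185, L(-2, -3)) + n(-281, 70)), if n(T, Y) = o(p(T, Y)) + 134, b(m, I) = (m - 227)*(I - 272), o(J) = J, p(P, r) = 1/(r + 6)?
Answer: 76/913521 ≈ 8.3195e-5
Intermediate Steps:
p(P, r) = 1/(6 + r)
L(R, N) = -11 (L(R, N) = -5 - 6 = -11)
b(m, I) = (-272 + I)*(-227 + m) (b(m, I) = (-227 + m)*(-272 + I) = (-272 + I)*(-227 + m))
n(T, Y) = 134 + 1/(6 + Y) (n(T, Y) = 1/(6 + Y) + 134 = 134 + 1/(6 + Y))
1/(b(185, L(-2, -3)) + n(-281, 70)) = 1/((61744 - 272*185 - 227*(-11) - 11*185) + (805 + 134*70)/(6 + 70)) = 1/((61744 - 50320 + 2497 - 2035) + (805 + 9380)/76) = 1/(11886 + (1/76)*10185) = 1/(11886 + 10185/76) = 1/(913521/76) = 76/913521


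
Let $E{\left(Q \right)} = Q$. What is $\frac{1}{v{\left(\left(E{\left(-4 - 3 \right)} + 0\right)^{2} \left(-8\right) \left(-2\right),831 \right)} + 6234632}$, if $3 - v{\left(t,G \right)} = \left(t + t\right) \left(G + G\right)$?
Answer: $\frac{1}{3628619} \approx 2.7559 \cdot 10^{-7}$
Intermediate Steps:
$v{\left(t,G \right)} = 3 - 4 G t$ ($v{\left(t,G \right)} = 3 - \left(t + t\right) \left(G + G\right) = 3 - 2 t 2 G = 3 - 4 G t$)
$\frac{1}{v{\left(\left(E{\left(-4 - 3 \right)} + 0\right)^{2} \left(-8\right) \left(-2\right),831 \right)} + 6234632} = \frac{1}{\left(3 - 3324 \left(\left(-4 - 3\right) + 0\right)^{2} \left(-8\right) \left(-2\right)\right) + 6234632} = \frac{1}{\left(3 - 3324 \left(-7 + 0\right)^{2} \left(-8\right) \left(-2\right)\right) + 6234632} = \frac{1}{\left(3 - 3324 \left(-7\right)^{2} \left(-8\right) \left(-2\right)\right) + 6234632} = \frac{1}{\left(3 - 3324 \cdot 49 \left(-8\right) \left(-2\right)\right) + 6234632} = \frac{1}{\left(3 - 3324 \left(\left(-392\right) \left(-2\right)\right)\right) + 6234632} = \frac{1}{\left(3 - 3324 \cdot 784\right) + 6234632} = \frac{1}{\left(3 - 2606016\right) + 6234632} = \frac{1}{-2606013 + 6234632} = \frac{1}{3628619}$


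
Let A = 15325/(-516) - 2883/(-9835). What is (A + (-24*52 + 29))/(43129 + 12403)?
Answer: -6335488087/281817125520 ≈ -0.022481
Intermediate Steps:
A = -149233747/5074860 (A = 15325*(-1/516) - 2883*(-1/9835) = -15325/516 + 2883/9835 = -149233747/5074860 ≈ -29.406)
(A + (-24*52 + 29))/(43129 + 12403) = (-149233747/5074860 + (-24*52 + 29))/(43129 + 12403) = (-149233747/5074860 + (-1248 + 29))/55532 = (-149233747/5074860 - 1219)*(1/55532) = -6335488087/5074860*1/55532 = -6335488087/281817125520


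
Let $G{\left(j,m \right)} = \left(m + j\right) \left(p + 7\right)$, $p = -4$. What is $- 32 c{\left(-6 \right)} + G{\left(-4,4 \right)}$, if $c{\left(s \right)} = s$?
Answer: $192$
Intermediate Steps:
$G{\left(j,m \right)} = 3 j + 3 m$ ($G{\left(j,m \right)} = \left(m + j\right) \left(-4 + 7\right) = \left(j + m\right) 3 = 3 j + 3 m$)
$- 32 c{\left(-6 \right)} + G{\left(-4,4 \right)} = \left(-32\right) \left(-6\right) + \left(3 \left(-4\right) + 3 \cdot 4\right) = 192 + \left(-12 + 12\right) = 192 + 0 = 192$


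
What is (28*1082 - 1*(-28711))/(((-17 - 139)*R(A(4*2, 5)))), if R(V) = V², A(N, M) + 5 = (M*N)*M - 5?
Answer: -1513/144400 ≈ -0.010478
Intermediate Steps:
A(N, M) = -10 + N*M² (A(N, M) = -5 + ((M*N)*M - 5) = -5 + (N*M² - 5) = -5 + (-5 + N*M²) = -10 + N*M²)
(28*1082 - 1*(-28711))/(((-17 - 139)*R(A(4*2, 5)))) = (28*1082 - 1*(-28711))/(((-17 - 139)*(-10 + (4*2)*5²)²)) = (30296 + 28711)/((-156*(-10 + 8*25)²)) = 59007/((-156*(-10 + 200)²)) = 59007/((-156*190²)) = 59007/((-156*36100)) = 59007/(-5631600) = 59007*(-1/5631600) = -1513/144400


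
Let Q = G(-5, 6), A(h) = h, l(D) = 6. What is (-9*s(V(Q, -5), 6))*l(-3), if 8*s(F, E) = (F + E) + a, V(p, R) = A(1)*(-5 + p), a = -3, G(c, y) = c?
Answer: 189/4 ≈ 47.250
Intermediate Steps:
Q = -5
V(p, R) = -5 + p (V(p, R) = 1*(-5 + p) = -5 + p)
s(F, E) = -3/8 + E/8 + F/8 (s(F, E) = ((F + E) - 3)/8 = ((E + F) - 3)/8 = (-3 + E + F)/8 = -3/8 + E/8 + F/8)
(-9*s(V(Q, -5), 6))*l(-3) = -9*(-3/8 + (⅛)*6 + (-5 - 5)/8)*6 = -9*(-3/8 + ¾ + (⅛)*(-10))*6 = -9*(-3/8 + ¾ - 5/4)*6 = -9*(-7/8)*6 = (63/8)*6 = 189/4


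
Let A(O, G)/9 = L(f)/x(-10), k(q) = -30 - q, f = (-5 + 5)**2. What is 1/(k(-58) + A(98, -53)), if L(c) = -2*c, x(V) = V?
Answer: 1/28 ≈ 0.035714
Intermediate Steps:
f = 0 (f = 0**2 = 0)
A(O, G) = 0 (A(O, G) = 9*(-2*0/(-10)) = 9*(0*(-1/10)) = 9*0 = 0)
1/(k(-58) + A(98, -53)) = 1/((-30 - 1*(-58)) + 0) = 1/((-30 + 58) + 0) = 1/(28 + 0) = 1/28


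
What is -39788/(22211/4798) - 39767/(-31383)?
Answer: -855745722965/99578259 ≈ -8593.7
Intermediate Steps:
-39788/(22211/4798) - 39767/(-31383) = -39788/(22211*(1/4798)) - 39767*(-1/31383) = -39788/22211/4798 + 39767/31383 = -39788*4798/22211 + 39767/31383 = -27271832/3173 + 39767/31383 = -855745722965/99578259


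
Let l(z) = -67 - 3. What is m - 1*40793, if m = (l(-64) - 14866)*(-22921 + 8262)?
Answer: 218906031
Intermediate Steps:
l(z) = -70
m = 218946824 (m = (-70 - 14866)*(-22921 + 8262) = -14936*(-14659) = 218946824)
m - 1*40793 = 218946824 - 1*40793 = 218946824 - 40793 = 218906031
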